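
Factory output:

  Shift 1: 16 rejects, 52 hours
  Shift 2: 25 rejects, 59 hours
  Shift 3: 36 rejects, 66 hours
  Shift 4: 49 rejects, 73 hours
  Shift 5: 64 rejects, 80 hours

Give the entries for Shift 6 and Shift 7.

81 rejects, 87 hours; 100 rejects, 94 hours

For the rejects, perfect squares: 4², 5², 6², …: 16, 25, 36, 49, 64 → 81 → 100.
Hours: +7 each step; 52, 59, 66, 73, 80 → 87 → 94.
Putting the parts together: 81 rejects, 87 hours and then 100 rejects, 94 hours.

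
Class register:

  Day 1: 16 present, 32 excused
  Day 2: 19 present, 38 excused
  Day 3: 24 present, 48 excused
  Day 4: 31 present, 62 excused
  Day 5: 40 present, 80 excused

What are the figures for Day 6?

For the present, differences are 3, 5, 7, … (increasing by 2 each time): 16, 19, 24, 31, 40 → 51.
Excused goes 32, 38, 48, 62, 80 → 102 (always 2 × the present).
Combining the parts gives 51 present, 102 excused.

51 present, 102 excused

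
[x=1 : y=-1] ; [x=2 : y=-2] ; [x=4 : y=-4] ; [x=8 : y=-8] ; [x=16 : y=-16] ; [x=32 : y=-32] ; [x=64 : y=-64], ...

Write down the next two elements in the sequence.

X goes 1, 2, 4, 8, 16, 32, 64 → 128 → 256 (×2 each step).
Y — ×2 each step: -1, -2, -4, -8, -16, -32, -64 → -128 → -256.
Putting the parts together: [x=128 : y=-128] and then [x=256 : y=-256].

[x=128 : y=-128], [x=256 : y=-256]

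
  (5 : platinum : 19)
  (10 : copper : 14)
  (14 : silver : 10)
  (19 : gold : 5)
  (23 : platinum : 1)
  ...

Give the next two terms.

First value — alternating steps +5, +4, +5, +4, …: 5, 10, 14, 19, 23 → 28 → 32.
Metal: repeats platinum → copper → silver → gold; platinum, copper, silver, gold, platinum → copper → silver.
Third value: together with the first value always sums to 24, so 19, 14, 10, 5, 1 → -4 → -8.
So the next two terms are (28 : copper : -4) and (32 : silver : -8).

(28 : copper : -4), (32 : silver : -8)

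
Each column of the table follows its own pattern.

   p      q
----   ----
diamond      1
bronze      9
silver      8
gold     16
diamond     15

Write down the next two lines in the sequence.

For the column p, repeats diamond → bronze → silver → gold: diamond, bronze, silver, gold, diamond → bronze → silver.
Column q: 1, 9, 8, 16, 15 → 23 → 22 (alternating steps +8, −1, +8, −1, …).
Putting the parts together: bronze  23 and then silver  22.

bronze  23; silver  22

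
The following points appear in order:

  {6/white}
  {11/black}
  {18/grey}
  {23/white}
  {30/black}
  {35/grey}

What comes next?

First component: alternating steps +5, +7, +5, +7, …, so 6, 11, 18, 23, 30, 35 → 42.
For the shade, repeats white → black → grey: white, black, grey, white, black, grey → white.
Combining the parts gives {42/white}.

{42/white}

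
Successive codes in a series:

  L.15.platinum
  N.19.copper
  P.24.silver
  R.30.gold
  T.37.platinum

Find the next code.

V.45.copper

For the letter, letters move forward 2 places in the alphabet: L, N, P, R, T → V.
Second component: 15, 19, 24, 30, 37 → 45 (differences are 4, 5, 6, … (increasing by 1 each time)).
Metal — repeats platinum → copper → silver → gold: platinum, copper, silver, gold, platinum → copper.
Combining the parts gives V.45.copper.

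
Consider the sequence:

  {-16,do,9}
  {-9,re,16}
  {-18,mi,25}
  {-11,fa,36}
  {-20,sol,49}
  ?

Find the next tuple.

First part — alternating steps +7, −9, +7, −9, …: -16, -9, -18, -11, -20 → -13.
For the note, runs through the solfège scale do→ti: do, re, mi, fa, sol → la.
Third part: 9, 16, 25, 36, 49 → 64 (perfect squares: 3², 4², 5², …).
So the next tuple is {-13,la,64}.

{-13,la,64}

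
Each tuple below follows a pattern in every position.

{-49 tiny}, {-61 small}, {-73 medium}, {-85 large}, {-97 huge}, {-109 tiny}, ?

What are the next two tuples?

{-121 small}, {-133 medium}

First part — −12 each step: -49, -61, -73, -85, -97, -109 → -121 → -133.
Size goes tiny, small, medium, large, huge, tiny → small → medium (repeats tiny → small → medium → large → huge).
So the next two tuples are {-121 small} and {-133 medium}.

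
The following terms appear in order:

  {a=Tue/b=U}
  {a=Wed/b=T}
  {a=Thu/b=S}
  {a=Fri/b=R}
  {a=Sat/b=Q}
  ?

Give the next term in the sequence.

For the a, runs through the weekdays Mon→Sun: Tue, Wed, Thu, Fri, Sat → Sun.
For the b, letters move back 1 place in the alphabet: U, T, S, R, Q → P.
Combining the parts gives {a=Sun/b=P}.

{a=Sun/b=P}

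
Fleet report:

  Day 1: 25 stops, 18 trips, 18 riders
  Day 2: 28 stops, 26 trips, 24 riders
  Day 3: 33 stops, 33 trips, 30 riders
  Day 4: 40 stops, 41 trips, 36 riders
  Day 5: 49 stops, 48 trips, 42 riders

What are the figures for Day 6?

Stops: differences are 3, 5, 7, … (increasing by 2 each time), so 25, 28, 33, 40, 49 → 60.
For the trips, alternating steps +8, +7, +8, +7, …: 18, 26, 33, 41, 48 → 56.
Riders: 18, 24, 30, 36, 42 → 48 (+6 each step).
Combining the parts gives 60 stops, 56 trips, 48 riders.

60 stops, 56 trips, 48 riders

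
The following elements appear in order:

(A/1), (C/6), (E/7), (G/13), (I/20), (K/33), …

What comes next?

(M/53)

Letter goes A, C, E, G, I, K → M (letters move forward 2 places in the alphabet).
Second entry — each term is the sum of the two before it: 1, 6, 7, 13, 20, 33 → 53.
So the next element is (M/53).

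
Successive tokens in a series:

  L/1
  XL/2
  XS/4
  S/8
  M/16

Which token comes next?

Size: runs through clothing sizes XS→XL; L, XL, XS, S, M → L.
For the second component, ×2 each step: 1, 2, 4, 8, 16 → 32.
Putting it together: L/32.

L/32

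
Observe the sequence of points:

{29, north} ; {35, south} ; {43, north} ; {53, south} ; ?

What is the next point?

First value: differences are 6, 8, 10, … (increasing by 2 each time); 29, 35, 43, 53 → 65.
Direction — alternates north ↔ south: north, south, north, south → north.
Putting it together: {65, north}.

{65, north}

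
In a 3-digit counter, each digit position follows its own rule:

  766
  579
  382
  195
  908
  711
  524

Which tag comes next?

337

First digit: −2 each step, mod 10; 7, 5, 3, 1, 9, 7, 5 → 3.
Second digit: +1 each step, mod 10, so 6, 7, 8, 9, 0, 1, 2 → 3.
Third digit — +3 each step, mod 10: 6, 9, 2, 5, 8, 1, 4 → 7.
Combining the parts gives 337.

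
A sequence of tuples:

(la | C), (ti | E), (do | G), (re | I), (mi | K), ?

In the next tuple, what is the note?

Note — runs through the solfège scale do→ti: la, ti, do, re, mi → fa.

fa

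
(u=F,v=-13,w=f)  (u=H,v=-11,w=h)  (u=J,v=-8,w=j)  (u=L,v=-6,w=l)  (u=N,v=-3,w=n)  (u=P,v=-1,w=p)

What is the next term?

U: letters move forward 2 places in the alphabet, so F, H, J, L, N, P → R.
V goes -13, -11, -8, -6, -3, -1 → 2 (alternating steps +2, +3, +2, +3, …).
W — letters move forward 2 places in the alphabet: f, h, j, l, n, p → r.
Combining the parts gives (u=R,v=2,w=r).

(u=R,v=2,w=r)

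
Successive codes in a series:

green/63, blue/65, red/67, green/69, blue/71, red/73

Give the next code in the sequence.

green/75

Colour goes green, blue, red, green, blue, red → green (repeats green → blue → red).
For the second component, +2 each step: 63, 65, 67, 69, 71, 73 → 75.
Combining the parts gives green/75.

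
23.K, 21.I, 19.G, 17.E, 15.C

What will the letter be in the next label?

A

Letter — letters move back 2 places in the alphabet: K, I, G, E, C → A.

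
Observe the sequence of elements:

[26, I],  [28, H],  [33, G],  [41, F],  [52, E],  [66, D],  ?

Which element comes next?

[83, C]

First component: 26, 28, 33, 41, 52, 66 → 83 (differences are 2, 5, 8, … (increasing by 3 each time)).
Letter: letters move back 1 place in the alphabet; I, H, G, F, E, D → C.
Combining the parts gives [83, C].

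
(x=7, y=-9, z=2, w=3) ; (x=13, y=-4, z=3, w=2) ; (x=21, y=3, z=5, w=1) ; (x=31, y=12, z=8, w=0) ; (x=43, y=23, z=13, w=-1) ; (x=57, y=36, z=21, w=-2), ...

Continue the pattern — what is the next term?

(x=73, y=51, z=34, w=-3)

X — differences are 6, 8, 10, … (increasing by 2 each time): 7, 13, 21, 31, 43, 57 → 73.
Y goes -9, -4, 3, 12, 23, 36 → 51 (differences are 5, 7, 9, … (increasing by 2 each time)).
Z: each term is the sum of the two before it; 2, 3, 5, 8, 13, 21 → 34.
W: −1 each step, so 3, 2, 1, 0, -1, -2 → -3.
Combining the parts gives (x=73, y=51, z=34, w=-3).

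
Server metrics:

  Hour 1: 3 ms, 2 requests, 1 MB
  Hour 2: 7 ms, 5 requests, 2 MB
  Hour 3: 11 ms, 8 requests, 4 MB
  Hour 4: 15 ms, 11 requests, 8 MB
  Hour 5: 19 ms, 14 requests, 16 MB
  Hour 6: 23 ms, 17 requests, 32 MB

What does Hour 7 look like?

Ms: 3, 7, 11, 15, 19, 23 → 27 (+4 each step).
Requests: 2, 5, 8, 11, 14, 17 → 20 (+3 each step).
MB: ×2 each step, so 1, 2, 4, 8, 16, 32 → 64.
Putting it together: 27 ms, 20 requests, 64 MB.

27 ms, 20 requests, 64 MB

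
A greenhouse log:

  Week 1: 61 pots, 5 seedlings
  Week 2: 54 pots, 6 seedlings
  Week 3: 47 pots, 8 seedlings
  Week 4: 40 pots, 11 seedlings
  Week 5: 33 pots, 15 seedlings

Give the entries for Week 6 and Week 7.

Pots: 61, 54, 47, 40, 33 → 26 → 19 (−7 each step).
Seedlings: differences are 1, 2, 3, … (increasing by 1 each time), so 5, 6, 8, 11, 15 → 20 → 26.
So the next two records are 26 pots, 20 seedlings and 19 pots, 26 seedlings.

26 pots, 20 seedlings; 19 pots, 26 seedlings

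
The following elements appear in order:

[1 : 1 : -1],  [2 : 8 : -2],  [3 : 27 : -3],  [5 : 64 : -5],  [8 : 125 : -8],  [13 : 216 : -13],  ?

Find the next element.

[21 : 343 : -21]

First part: each term is the sum of the two before it, so 1, 2, 3, 5, 8, 13 → 21.
Second part — perfect cubes: 1³, 2³, 3³, …: 1, 8, 27, 64, 125, 216 → 343.
For the third part, always the negative of the first part: -1, -2, -3, -5, -8, -13 → -21.
So the next element is [21 : 343 : -21].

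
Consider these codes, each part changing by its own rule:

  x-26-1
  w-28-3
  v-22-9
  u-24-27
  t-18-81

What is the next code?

s-20-243

Letter: letters move back 1 place in the alphabet; x, w, v, u, t → s.
Second component: alternating steps +2, −6, +2, −6, …; 26, 28, 22, 24, 18 → 20.
Third component: ×3 each step; 1, 3, 9, 27, 81 → 243.
So the next code is s-20-243.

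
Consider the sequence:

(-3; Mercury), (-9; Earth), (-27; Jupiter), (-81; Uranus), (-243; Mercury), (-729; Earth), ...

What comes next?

(-2187; Jupiter)

First entry: ×3 each step, so -3, -9, -27, -81, -243, -729 → -2187.
Planet: repeats Mercury → Earth → Jupiter → Uranus; Mercury, Earth, Jupiter, Uranus, Mercury, Earth → Jupiter.
Combining the parts gives (-2187; Jupiter).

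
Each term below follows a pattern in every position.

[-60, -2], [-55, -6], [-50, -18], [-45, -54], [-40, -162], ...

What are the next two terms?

First part — +5 each step: -60, -55, -50, -45, -40 → -35 → -30.
Second part: -2, -6, -18, -54, -162 → -486 → -1458 (×3 each step).
So the next two terms are [-35, -486] and [-30, -1458].

[-35, -486], [-30, -1458]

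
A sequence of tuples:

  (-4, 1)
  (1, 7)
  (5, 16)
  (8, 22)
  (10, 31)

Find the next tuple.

For the first value, differences are 5, 4, 3, … (decreasing by 1 each time): -4, 1, 5, 8, 10 → 11.
Second value: 1, 7, 16, 22, 31 → 37 (alternating steps +6, +9, +6, +9, …).
So the next tuple is (11, 37).

(11, 37)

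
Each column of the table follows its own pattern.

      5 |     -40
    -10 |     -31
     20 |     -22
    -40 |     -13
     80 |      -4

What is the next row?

First component: ×(-2) each step; 5, -10, 20, -40, 80 → -160.
Second component: +9 each step, so -40, -31, -22, -13, -4 → 5.
Combining the parts gives -160  5.

-160  5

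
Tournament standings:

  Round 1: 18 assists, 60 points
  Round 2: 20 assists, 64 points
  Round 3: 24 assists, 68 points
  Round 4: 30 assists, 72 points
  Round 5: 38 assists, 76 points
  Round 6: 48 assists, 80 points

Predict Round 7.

Assists — differences are 2, 4, 6, … (increasing by 2 each time): 18, 20, 24, 30, 38, 48 → 60.
Points: +4 each step, so 60, 64, 68, 72, 76, 80 → 84.
So the next row is 60 assists, 84 points.

60 assists, 84 points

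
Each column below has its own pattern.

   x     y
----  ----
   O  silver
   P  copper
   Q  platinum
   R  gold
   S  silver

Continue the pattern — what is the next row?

T  copper

Column x: O, P, Q, R, S → T (letters move forward 1 place in the alphabet).
For the column y, repeats silver → copper → platinum → gold: silver, copper, platinum, gold, silver → copper.
Putting it together: T  copper.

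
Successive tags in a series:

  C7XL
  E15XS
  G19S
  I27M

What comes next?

Letter: letters move forward 2 places in the alphabet; C, E, G, I → K.
Second component: alternating steps +8, +4, +8, +4, …; 7, 15, 19, 27 → 31.
Size — runs through clothing sizes XS→XL: XL, XS, S, M → L.
Combining the parts gives K31L.

K31L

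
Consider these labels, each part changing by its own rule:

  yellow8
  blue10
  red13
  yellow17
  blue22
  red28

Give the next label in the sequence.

Colour goes yellow, blue, red, yellow, blue, red → yellow (repeats yellow → blue → red).
For the second component, differences are 2, 3, 4, … (increasing by 1 each time): 8, 10, 13, 17, 22, 28 → 35.
So the next label is yellow35.

yellow35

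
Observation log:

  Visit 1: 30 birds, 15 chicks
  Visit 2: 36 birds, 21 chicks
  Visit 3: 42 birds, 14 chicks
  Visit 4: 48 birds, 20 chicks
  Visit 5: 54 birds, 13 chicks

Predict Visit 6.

60 birds, 19 chicks

For the birds, +6 each step: 30, 36, 42, 48, 54 → 60.
Chicks: alternating steps +6, −7, +6, −7, …, so 15, 21, 14, 20, 13 → 19.
So the next line is 60 birds, 19 chicks.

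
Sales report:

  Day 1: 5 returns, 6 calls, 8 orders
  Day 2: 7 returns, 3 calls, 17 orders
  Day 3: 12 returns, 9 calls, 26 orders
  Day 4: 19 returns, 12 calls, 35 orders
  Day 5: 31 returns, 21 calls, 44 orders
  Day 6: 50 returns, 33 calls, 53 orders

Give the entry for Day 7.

For the returns, each term is the sum of the two before it: 5, 7, 12, 19, 31, 50 → 81.
Calls: each term is the sum of the two before it, so 6, 3, 9, 12, 21, 33 → 54.
For the orders, +9 each step: 8, 17, 26, 35, 44, 53 → 62.
So the next record is 81 returns, 54 calls, 62 orders.

81 returns, 54 calls, 62 orders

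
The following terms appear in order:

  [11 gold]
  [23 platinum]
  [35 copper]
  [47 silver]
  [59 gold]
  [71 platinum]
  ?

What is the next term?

First entry: +12 each step; 11, 23, 35, 47, 59, 71 → 83.
Metal: repeats gold → platinum → copper → silver, so gold, platinum, copper, silver, gold, platinum → copper.
Putting it together: [83 copper].

[83 copper]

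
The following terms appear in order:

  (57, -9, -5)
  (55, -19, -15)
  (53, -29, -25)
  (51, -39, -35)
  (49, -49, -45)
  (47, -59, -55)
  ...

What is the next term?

(45, -69, -65)

First entry goes 57, 55, 53, 51, 49, 47 → 45 (−2 each step).
Second entry: −10 each step; -9, -19, -29, -39, -49, -59 → -69.
Third entry: -5, -15, -25, -35, -45, -55 → -65 (always 4 more than the second entry).
Putting it together: (45, -69, -65).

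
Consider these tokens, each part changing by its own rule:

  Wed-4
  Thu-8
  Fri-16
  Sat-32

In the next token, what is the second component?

Second component: ×2 each step, so 4, 8, 16, 32 → 64.

64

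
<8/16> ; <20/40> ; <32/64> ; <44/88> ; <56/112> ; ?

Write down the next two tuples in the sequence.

<68/136>, <80/160>

First value: +12 each step, so 8, 20, 32, 44, 56 → 68 → 80.
Second value: 16, 40, 64, 88, 112 → 136 → 160 (always 2 × the first value).
Putting the parts together: <68/136> and then <80/160>.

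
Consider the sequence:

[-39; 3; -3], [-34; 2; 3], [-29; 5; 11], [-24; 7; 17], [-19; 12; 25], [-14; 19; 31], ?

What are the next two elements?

First part: -39, -34, -29, -24, -19, -14 → -9 → -4 (+5 each step).
Second part: 3, 2, 5, 7, 12, 19 → 31 → 50 (each term is the sum of the two before it).
Third part goes -3, 3, 11, 17, 25, 31 → 39 → 45 (alternating steps +6, +8, +6, +8, …).
So the next two elements are [-9; 31; 39] and [-4; 50; 45].

[-9; 31; 39], [-4; 50; 45]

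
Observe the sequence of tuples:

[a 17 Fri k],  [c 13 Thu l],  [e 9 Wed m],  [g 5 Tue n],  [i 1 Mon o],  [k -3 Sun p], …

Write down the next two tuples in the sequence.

First letter: letters move forward 2 places in the alphabet; a, c, e, g, i, k → m → o.
Second coordinate goes 17, 13, 9, 5, 1, -3 → -7 → -11 (−4 each step).
Day: runs backward through the weekdays Mon→Sun; Fri, Thu, Wed, Tue, Mon, Sun → Sat → Fri.
Second letter — letters move forward 1 place in the alphabet: k, l, m, n, o, p → q → r.
Putting the parts together: [m -7 Sat q] and then [o -11 Fri r].

[m -7 Sat q], [o -11 Fri r]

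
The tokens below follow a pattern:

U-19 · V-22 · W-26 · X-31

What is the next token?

Y-37

Letter — letters move forward 1 place in the alphabet: U, V, W, X → Y.
Second component: 19, 22, 26, 31 → 37 (differences are 3, 4, 5, … (increasing by 1 each time)).
So the next token is Y-37.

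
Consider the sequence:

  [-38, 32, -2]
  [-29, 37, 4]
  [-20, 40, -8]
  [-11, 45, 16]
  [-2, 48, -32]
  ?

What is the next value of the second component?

Second component: alternating steps +5, +3, +5, +3, …; 32, 37, 40, 45, 48 → 53.

53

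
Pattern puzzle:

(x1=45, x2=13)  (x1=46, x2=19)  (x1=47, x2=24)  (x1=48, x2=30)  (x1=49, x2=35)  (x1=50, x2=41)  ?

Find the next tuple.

(x1=51, x2=46)

X1: 45, 46, 47, 48, 49, 50 → 51 (+1 each step).
X2: alternating steps +6, +5, +6, +5, …, so 13, 19, 24, 30, 35, 41 → 46.
So the next tuple is (x1=51, x2=46).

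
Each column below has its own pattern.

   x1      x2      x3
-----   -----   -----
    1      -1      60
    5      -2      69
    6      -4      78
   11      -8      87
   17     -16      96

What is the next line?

28  -32  105

Column x1: each term is the sum of the two before it, so 1, 5, 6, 11, 17 → 28.
Column x2: ×2 each step; -1, -2, -4, -8, -16 → -32.
Column x3 goes 60, 69, 78, 87, 96 → 105 (+9 each step).
Combining the parts gives 28  -32  105.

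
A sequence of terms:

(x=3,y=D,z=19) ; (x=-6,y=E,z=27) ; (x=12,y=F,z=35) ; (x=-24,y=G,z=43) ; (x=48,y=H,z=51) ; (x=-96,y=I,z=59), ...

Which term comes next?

(x=192,y=J,z=67)

X: 3, -6, 12, -24, 48, -96 → 192 (×(-2) each step).
Y: letters move forward 1 place in the alphabet; D, E, F, G, H, I → J.
Z: 19, 27, 35, 43, 51, 59 → 67 (+8 each step).
So the next term is (x=192,y=J,z=67).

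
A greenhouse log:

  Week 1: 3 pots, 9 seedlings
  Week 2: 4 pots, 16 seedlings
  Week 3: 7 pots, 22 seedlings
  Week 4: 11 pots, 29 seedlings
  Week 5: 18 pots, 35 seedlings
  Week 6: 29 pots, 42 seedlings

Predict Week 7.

Pots: 3, 4, 7, 11, 18, 29 → 47 (each term is the sum of the two before it).
Seedlings: alternating steps +7, +6, +7, +6, …, so 9, 16, 22, 29, 35, 42 → 48.
So the next line is 47 pots, 48 seedlings.

47 pots, 48 seedlings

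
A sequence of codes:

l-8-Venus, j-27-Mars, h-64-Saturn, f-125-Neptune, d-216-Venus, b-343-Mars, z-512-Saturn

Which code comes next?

x-729-Neptune

Letter goes l, j, h, f, d, b, z → x (letters move back 2 places in the alphabet, wrapping A→Z).
Second component: perfect cubes: 2³, 3³, 4³, …; 8, 27, 64, 125, 216, 343, 512 → 729.
Planet: repeats Venus → Mars → Saturn → Neptune, so Venus, Mars, Saturn, Neptune, Venus, Mars, Saturn → Neptune.
Combining the parts gives x-729-Neptune.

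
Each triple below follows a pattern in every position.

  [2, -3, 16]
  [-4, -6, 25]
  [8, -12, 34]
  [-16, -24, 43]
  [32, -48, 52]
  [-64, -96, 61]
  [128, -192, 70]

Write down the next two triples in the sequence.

First part goes 2, -4, 8, -16, 32, -64, 128 → -256 → 512 (×(-2) each step).
Second part goes -3, -6, -12, -24, -48, -96, -192 → -384 → -768 (×2 each step).
Third part — +9 each step: 16, 25, 34, 43, 52, 61, 70 → 79 → 88.
Putting the parts together: [-256, -384, 79] and then [512, -768, 88].

[-256, -384, 79], [512, -768, 88]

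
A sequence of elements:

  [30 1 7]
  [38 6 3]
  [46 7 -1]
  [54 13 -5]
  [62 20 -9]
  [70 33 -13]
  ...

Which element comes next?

[78 53 -17]

First part: +8 each step; 30, 38, 46, 54, 62, 70 → 78.
Second part goes 1, 6, 7, 13, 20, 33 → 53 (each term is the sum of the two before it).
Third part goes 7, 3, -1, -5, -9, -13 → -17 (−4 each step).
Combining the parts gives [78 53 -17].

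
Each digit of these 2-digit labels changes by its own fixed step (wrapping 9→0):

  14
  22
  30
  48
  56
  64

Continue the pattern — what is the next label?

First digit — +1 each step, mod 10: 1, 2, 3, 4, 5, 6 → 7.
Second digit: −2 each step, mod 10, so 4, 2, 0, 8, 6, 4 → 2.
Putting it together: 72.

72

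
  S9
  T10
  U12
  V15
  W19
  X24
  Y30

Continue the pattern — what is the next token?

For the letter, letters move forward 1 place in the alphabet: S, T, U, V, W, X, Y → Z.
Second component: differences are 1, 2, 3, … (increasing by 1 each time), so 9, 10, 12, 15, 19, 24, 30 → 37.
So the next token is Z37.

Z37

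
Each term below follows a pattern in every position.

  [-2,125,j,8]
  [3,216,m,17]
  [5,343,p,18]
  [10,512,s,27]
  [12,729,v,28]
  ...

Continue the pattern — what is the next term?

First entry: alternating steps +5, +2, +5, +2, …, so -2, 3, 5, 10, 12 → 17.
Second entry: perfect cubes: 5³, 6³, 7³, …; 125, 216, 343, 512, 729 → 1000.
Letter: letters move forward 3 places in the alphabet, so j, m, p, s, v → y.
Fourth entry — alternating steps +9, +1, +9, +1, …: 8, 17, 18, 27, 28 → 37.
Putting it together: [17,1000,y,37].

[17,1000,y,37]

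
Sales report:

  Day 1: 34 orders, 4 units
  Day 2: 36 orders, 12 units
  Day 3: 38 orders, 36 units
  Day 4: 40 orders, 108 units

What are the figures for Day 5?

42 orders, 324 units

Orders: +2 each step; 34, 36, 38, 40 → 42.
Units: 4, 12, 36, 108 → 324 (×3 each step).
So the next row is 42 orders, 324 units.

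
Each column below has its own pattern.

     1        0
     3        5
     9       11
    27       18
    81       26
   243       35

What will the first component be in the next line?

729

First component goes 1, 3, 9, 27, 81, 243 → 729 (×3 each step).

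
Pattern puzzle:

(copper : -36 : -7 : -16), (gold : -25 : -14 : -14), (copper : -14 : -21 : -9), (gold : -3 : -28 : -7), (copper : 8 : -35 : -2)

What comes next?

(gold : 19 : -42 : 0)

For the metal, alternates copper ↔ gold: copper, gold, copper, gold, copper → gold.
Second entry: +11 each step; -36, -25, -14, -3, 8 → 19.
For the third entry, −7 each step: -7, -14, -21, -28, -35 → -42.
Fourth entry: alternating steps +2, +5, +2, +5, …, so -16, -14, -9, -7, -2 → 0.
So the next term is (gold : 19 : -42 : 0).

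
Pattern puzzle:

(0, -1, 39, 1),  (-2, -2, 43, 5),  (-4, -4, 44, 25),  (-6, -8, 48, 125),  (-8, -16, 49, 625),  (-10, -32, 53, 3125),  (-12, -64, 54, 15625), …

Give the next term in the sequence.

First coordinate: 0, -2, -4, -6, -8, -10, -12 → -14 (−2 each step).
Second coordinate goes -1, -2, -4, -8, -16, -32, -64 → -128 (×2 each step).
For the third coordinate, alternating steps +4, +1, +4, +1, …: 39, 43, 44, 48, 49, 53, 54 → 58.
For the fourth coordinate, ×5 each step: 1, 5, 25, 125, 625, 3125, 15625 → 78125.
So the next term is (-14, -128, 58, 78125).

(-14, -128, 58, 78125)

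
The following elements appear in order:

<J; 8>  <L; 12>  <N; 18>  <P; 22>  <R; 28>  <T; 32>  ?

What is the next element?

Letter goes J, L, N, P, R, T → V (letters move forward 2 places in the alphabet).
Second value — alternating steps +4, +6, +4, +6, …: 8, 12, 18, 22, 28, 32 → 38.
So the next element is <V; 38>.

<V; 38>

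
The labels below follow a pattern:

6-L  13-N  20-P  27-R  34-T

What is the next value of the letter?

Letter — letters move forward 2 places in the alphabet: L, N, P, R, T → V.

V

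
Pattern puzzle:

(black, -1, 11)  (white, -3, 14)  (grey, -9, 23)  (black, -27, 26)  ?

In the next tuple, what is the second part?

-81

Shade: repeats black → white → grey; black, white, grey, black → white.
Second part goes -1, -3, -9, -27 → -81 (×3 each step).
Third part: alternating steps +3, +9, +3, +9, …; 11, 14, 23, 26 → 35.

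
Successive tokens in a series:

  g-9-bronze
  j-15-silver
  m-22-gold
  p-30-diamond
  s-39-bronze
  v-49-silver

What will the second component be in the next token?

Letter — letters move forward 3 places in the alphabet: g, j, m, p, s, v → y.
Second component: 9, 15, 22, 30, 39, 49 → 60 (differences are 6, 7, 8, … (increasing by 1 each time)).
Rank: repeats bronze → silver → gold → diamond, so bronze, silver, gold, diamond, bronze, silver → gold.

60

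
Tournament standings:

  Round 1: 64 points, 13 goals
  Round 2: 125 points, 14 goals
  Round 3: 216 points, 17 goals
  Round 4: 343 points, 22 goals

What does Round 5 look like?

512 points, 29 goals

For the points, perfect cubes: 4³, 5³, 6³, …: 64, 125, 216, 343 → 512.
Goals: 13, 14, 17, 22 → 29 (differences are 1, 3, 5, … (increasing by 2 each time)).
Putting it together: 512 points, 29 goals.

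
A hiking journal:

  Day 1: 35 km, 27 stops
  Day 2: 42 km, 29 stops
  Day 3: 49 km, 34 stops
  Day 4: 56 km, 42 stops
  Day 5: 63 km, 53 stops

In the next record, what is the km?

70

Km: +7 each step, so 35, 42, 49, 56, 63 → 70.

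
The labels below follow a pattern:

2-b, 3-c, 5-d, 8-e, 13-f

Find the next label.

For the first component, each term is the sum of the two before it: 2, 3, 5, 8, 13 → 21.
Letter: b, c, d, e, f → g (letters move forward 1 place in the alphabet).
So the next label is 21-g.

21-g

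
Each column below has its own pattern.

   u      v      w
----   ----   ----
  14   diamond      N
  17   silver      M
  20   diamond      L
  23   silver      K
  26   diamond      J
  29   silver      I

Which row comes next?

Column u: 14, 17, 20, 23, 26, 29 → 32 (+3 each step).
Column v — alternates diamond ↔ silver: diamond, silver, diamond, silver, diamond, silver → diamond.
Column w: letters move back 1 place in the alphabet; N, M, L, K, J, I → H.
Combining the parts gives 32  diamond  H.

32  diamond  H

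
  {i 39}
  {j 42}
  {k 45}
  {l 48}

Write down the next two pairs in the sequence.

Letter: letters move forward 1 place in the alphabet, so i, j, k, l → m → n.
Second slot goes 39, 42, 45, 48 → 51 → 54 (+3 each step).
So the next two pairs are {m 51} and {n 54}.

{m 51}, {n 54}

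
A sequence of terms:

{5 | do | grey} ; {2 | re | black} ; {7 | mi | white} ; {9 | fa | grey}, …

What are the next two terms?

{16 | sol | black}, {25 | la | white}

First slot goes 5, 2, 7, 9 → 16 → 25 (each term is the sum of the two before it).
For the note, runs through the solfège scale do→ti: do, re, mi, fa → sol → la.
Shade — repeats grey → black → white: grey, black, white, grey → black → white.
So the next two terms are {16 | sol | black} and {25 | la | white}.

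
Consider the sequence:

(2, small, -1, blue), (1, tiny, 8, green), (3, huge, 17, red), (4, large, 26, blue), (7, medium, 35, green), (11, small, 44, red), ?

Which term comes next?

(18, tiny, 53, blue)

First component goes 2, 1, 3, 4, 7, 11 → 18 (each term is the sum of the two before it).
Size: repeats small → tiny → huge → large → medium; small, tiny, huge, large, medium, small → tiny.
Third component — +9 each step: -1, 8, 17, 26, 35, 44 → 53.
Colour — repeats blue → green → red: blue, green, red, blue, green, red → blue.
Putting it together: (18, tiny, 53, blue).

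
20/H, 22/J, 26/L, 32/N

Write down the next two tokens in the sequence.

First component — differences are 2, 4, 6, … (increasing by 2 each time): 20, 22, 26, 32 → 40 → 50.
For the letter, letters move forward 2 places in the alphabet: H, J, L, N → P → R.
Putting the parts together: 40/P and then 50/R.

40/P, 50/R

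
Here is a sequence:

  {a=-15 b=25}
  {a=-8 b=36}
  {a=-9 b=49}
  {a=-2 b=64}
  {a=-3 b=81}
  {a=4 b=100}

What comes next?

{a=3 b=121}

For the a, alternating steps +7, −1, +7, −1, …: -15, -8, -9, -2, -3, 4 → 3.
B: perfect squares: 5², 6², 7², …, so 25, 36, 49, 64, 81, 100 → 121.
So the next term is {a=3 b=121}.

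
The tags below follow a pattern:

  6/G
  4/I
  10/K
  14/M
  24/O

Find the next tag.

First component — each term is the sum of the two before it: 6, 4, 10, 14, 24 → 38.
Letter: letters move forward 2 places in the alphabet, so G, I, K, M, O → Q.
Combining the parts gives 38/Q.

38/Q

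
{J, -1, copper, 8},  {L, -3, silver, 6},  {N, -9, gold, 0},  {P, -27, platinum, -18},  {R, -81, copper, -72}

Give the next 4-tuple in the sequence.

{T, -243, silver, -234}

For the letter, letters move forward 2 places in the alphabet: J, L, N, P, R → T.
Second coordinate: ×3 each step, so -1, -3, -9, -27, -81 → -243.
Metal goes copper, silver, gold, platinum, copper → silver (repeats copper → silver → gold → platinum).
Fourth coordinate — always 9 more than the second coordinate: 8, 6, 0, -18, -72 → -234.
Putting it together: {T, -243, silver, -234}.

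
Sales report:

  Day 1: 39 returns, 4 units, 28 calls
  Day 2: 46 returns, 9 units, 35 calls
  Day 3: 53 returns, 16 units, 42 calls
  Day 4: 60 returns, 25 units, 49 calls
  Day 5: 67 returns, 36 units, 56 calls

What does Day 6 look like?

For the returns, +7 each step: 39, 46, 53, 60, 67 → 74.
Units — perfect squares: 2², 3², 4², …: 4, 9, 16, 25, 36 → 49.
Calls: always 11 less than the returns, so 28, 35, 42, 49, 56 → 63.
So the next row is 74 returns, 49 units, 63 calls.

74 returns, 49 units, 63 calls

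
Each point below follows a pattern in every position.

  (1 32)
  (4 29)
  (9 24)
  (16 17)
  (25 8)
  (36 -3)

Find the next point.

(49 -16)

First coordinate — perfect squares: 1², 2², 3², …: 1, 4, 9, 16, 25, 36 → 49.
Second coordinate: 32, 29, 24, 17, 8, -3 → -16 (together with the first coordinate always sums to 33).
Putting it together: (49 -16).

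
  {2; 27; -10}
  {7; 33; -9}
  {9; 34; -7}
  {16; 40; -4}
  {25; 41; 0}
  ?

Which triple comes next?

First value goes 2, 7, 9, 16, 25 → 41 (each term is the sum of the two before it).
Second value — alternating steps +6, +1, +6, +1, …: 27, 33, 34, 40, 41 → 47.
Third value: differences are 1, 2, 3, … (increasing by 1 each time), so -10, -9, -7, -4, 0 → 5.
Combining the parts gives {41; 47; 5}.

{41; 47; 5}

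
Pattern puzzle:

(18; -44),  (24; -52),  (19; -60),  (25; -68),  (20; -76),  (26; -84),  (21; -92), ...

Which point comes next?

First component: alternating steps +6, −5, +6, −5, …; 18, 24, 19, 25, 20, 26, 21 → 27.
Second component — −8 each step: -44, -52, -60, -68, -76, -84, -92 → -100.
Putting it together: (27; -100).

(27; -100)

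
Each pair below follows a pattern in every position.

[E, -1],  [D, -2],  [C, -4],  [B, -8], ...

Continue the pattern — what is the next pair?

[A, -16]

Letter goes E, D, C, B → A (letters move back 1 place in the alphabet).
For the second component, ×2 each step: -1, -2, -4, -8 → -16.
So the next pair is [A, -16].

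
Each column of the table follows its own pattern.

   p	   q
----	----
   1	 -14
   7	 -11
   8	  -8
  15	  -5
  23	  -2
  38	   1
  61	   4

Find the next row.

Column p: each term is the sum of the two before it, so 1, 7, 8, 15, 23, 38, 61 → 99.
Column q: +3 each step; -14, -11, -8, -5, -2, 1, 4 → 7.
Putting it together: 99  7.

99  7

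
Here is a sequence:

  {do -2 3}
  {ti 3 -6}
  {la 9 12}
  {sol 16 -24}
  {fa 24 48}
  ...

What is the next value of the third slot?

Third slot: ×(-2) each step, so 3, -6, 12, -24, 48 → -96.

-96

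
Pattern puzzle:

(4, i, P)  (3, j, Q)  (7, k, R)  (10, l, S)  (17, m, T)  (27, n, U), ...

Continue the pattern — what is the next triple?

(44, o, V)

First part: each term is the sum of the two before it; 4, 3, 7, 10, 17, 27 → 44.
For the first letter, letters move forward 1 place in the alphabet: i, j, k, l, m, n → o.
Second letter: P, Q, R, S, T, U → V (letters move forward 1 place in the alphabet).
Combining the parts gives (44, o, V).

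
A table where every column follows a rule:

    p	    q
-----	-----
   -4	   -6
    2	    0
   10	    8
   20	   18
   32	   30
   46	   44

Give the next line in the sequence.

Column p goes -4, 2, 10, 20, 32, 46 → 62 (differences are 6, 8, 10, … (increasing by 2 each time)).
Column q: -6, 0, 8, 18, 30, 44 → 60 (always 2 less than the column p).
So the next line is 62  60.

62  60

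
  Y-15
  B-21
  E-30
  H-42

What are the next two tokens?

Letter: Y, B, E, H → K → N (letters move forward 3 places in the alphabet, wrapping Z→A).
Second component — differences are 6, 9, 12, … (increasing by 3 each time): 15, 21, 30, 42 → 57 → 75.
Putting the parts together: K-57 and then N-75.

K-57, N-75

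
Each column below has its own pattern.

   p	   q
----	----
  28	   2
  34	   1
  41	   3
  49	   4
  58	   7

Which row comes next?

Column p: differences are 6, 7, 8, … (increasing by 1 each time); 28, 34, 41, 49, 58 → 68.
Column q — each term is the sum of the two before it: 2, 1, 3, 4, 7 → 11.
Combining the parts gives 68  11.

68  11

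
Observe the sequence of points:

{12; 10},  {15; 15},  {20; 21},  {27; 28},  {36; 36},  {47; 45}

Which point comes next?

For the first component, differences are 3, 5, 7, … (increasing by 2 each time): 12, 15, 20, 27, 36, 47 → 60.
For the second component, differences are 5, 6, 7, … (increasing by 1 each time): 10, 15, 21, 28, 36, 45 → 55.
Putting it together: {60; 55}.

{60; 55}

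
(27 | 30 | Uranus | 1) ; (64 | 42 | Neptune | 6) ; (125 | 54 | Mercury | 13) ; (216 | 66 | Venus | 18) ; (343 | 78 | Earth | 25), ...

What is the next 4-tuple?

For the first value, perfect cubes: 3³, 4³, 5³, …: 27, 64, 125, 216, 343 → 512.
Second value — +12 each step: 30, 42, 54, 66, 78 → 90.
Planet goes Uranus, Neptune, Mercury, Venus, Earth → Mars (runs through the planets Mercury→Neptune).
Fourth value goes 1, 6, 13, 18, 25 → 30 (alternating steps +5, +7, +5, +7, …).
Putting it together: (512 | 90 | Mars | 30).

(512 | 90 | Mars | 30)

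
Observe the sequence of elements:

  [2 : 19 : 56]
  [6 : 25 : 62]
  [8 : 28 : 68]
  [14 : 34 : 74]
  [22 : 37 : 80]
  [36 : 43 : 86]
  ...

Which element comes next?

For the first component, each term is the sum of the two before it: 2, 6, 8, 14, 22, 36 → 58.
Second component: alternating steps +6, +3, +6, +3, …, so 19, 25, 28, 34, 37, 43 → 46.
Third component — +6 each step: 56, 62, 68, 74, 80, 86 → 92.
Combining the parts gives [58 : 46 : 92].

[58 : 46 : 92]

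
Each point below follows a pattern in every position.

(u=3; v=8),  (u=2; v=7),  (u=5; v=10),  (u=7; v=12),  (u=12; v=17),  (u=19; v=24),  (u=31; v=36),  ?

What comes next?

For the u, each term is the sum of the two before it: 3, 2, 5, 7, 12, 19, 31 → 50.
For the v, always 5 more than the u: 8, 7, 10, 12, 17, 24, 36 → 55.
So the next point is (u=50; v=55).

(u=50; v=55)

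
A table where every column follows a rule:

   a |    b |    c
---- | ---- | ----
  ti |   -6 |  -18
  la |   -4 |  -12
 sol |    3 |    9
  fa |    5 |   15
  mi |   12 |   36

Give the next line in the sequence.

re  14  42

Column a — runs backward through the solfège scale do→ti: ti, la, sol, fa, mi → re.
Column b: alternating steps +2, +7, +2, +7, …, so -6, -4, 3, 5, 12 → 14.
Column c: -18, -12, 9, 15, 36 → 42 (always 3 × the column b).
So the next line is re  14  42.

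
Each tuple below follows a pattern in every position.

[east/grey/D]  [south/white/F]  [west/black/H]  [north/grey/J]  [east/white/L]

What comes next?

Direction: repeats east → south → west → north; east, south, west, north, east → south.
Shade: grey, white, black, grey, white → black (repeats grey → white → black).
Letter goes D, F, H, J, L → N (letters move forward 2 places in the alphabet).
Combining the parts gives [south/black/N].

[south/black/N]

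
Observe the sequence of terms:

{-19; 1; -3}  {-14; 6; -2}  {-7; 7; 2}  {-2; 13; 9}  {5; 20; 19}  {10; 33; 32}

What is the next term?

{17; 53; 48}

First part goes -19, -14, -7, -2, 5, 10 → 17 (alternating steps +5, +7, +5, +7, …).
For the second part, each term is the sum of the two before it: 1, 6, 7, 13, 20, 33 → 53.
Third part goes -3, -2, 2, 9, 19, 32 → 48 (differences are 1, 4, 7, … (increasing by 3 each time)).
So the next term is {17; 53; 48}.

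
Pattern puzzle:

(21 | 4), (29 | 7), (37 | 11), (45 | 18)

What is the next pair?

(53 | 29)

First slot: 21, 29, 37, 45 → 53 (+8 each step).
Second slot: 4, 7, 11, 18 → 29 (each term is the sum of the two before it).
So the next pair is (53 | 29).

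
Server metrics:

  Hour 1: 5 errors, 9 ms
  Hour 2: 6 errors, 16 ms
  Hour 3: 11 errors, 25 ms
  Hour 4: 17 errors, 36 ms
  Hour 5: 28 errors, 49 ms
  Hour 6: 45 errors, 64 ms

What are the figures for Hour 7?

Errors: each term is the sum of the two before it, so 5, 6, 11, 17, 28, 45 → 73.
Ms: 9, 16, 25, 36, 49, 64 → 81 (perfect squares: 3², 4², 5², …).
So the next line is 73 errors, 81 ms.

73 errors, 81 ms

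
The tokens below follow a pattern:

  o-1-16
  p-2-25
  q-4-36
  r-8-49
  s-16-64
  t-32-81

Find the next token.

u-64-100

Letter goes o, p, q, r, s, t → u (letters move forward 1 place in the alphabet).
For the second component, ×2 each step: 1, 2, 4, 8, 16, 32 → 64.
Third component: 16, 25, 36, 49, 64, 81 → 100 (perfect squares: 4², 5², 6², …).
Putting it together: u-64-100.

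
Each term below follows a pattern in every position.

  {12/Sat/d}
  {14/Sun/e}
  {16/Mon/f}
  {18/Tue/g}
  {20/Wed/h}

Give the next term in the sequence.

{22/Thu/i}

First value — +2 each step: 12, 14, 16, 18, 20 → 22.
Day: runs through the weekdays Mon→Sun; Sat, Sun, Mon, Tue, Wed → Thu.
For the letter, letters move forward 1 place in the alphabet: d, e, f, g, h → i.
Putting it together: {22/Thu/i}.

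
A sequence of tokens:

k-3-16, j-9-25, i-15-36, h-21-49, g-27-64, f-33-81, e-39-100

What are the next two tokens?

Letter goes k, j, i, h, g, f, e → d → c (letters move back 1 place in the alphabet).
For the second component, +6 each step: 3, 9, 15, 21, 27, 33, 39 → 45 → 51.
Third component: 16, 25, 36, 49, 64, 81, 100 → 121 → 144 (perfect squares: 4², 5², 6², …).
So the next two tokens are d-45-121 and c-51-144.

d-45-121, c-51-144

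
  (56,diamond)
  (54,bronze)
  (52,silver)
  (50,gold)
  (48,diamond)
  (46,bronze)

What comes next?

First component: 56, 54, 52, 50, 48, 46 → 44 (−2 each step).
For the rank, repeats diamond → bronze → silver → gold: diamond, bronze, silver, gold, diamond, bronze → silver.
So the next pair is (44,silver).

(44,silver)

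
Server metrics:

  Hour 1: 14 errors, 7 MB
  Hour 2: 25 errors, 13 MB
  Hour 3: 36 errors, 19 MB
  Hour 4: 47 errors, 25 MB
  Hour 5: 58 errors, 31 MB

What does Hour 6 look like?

69 errors, 37 MB

Errors — +11 each step: 14, 25, 36, 47, 58 → 69.
MB — +6 each step: 7, 13, 19, 25, 31 → 37.
So the next record is 69 errors, 37 MB.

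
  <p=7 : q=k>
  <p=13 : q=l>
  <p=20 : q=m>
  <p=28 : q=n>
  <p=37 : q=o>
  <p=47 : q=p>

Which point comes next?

P: 7, 13, 20, 28, 37, 47 → 58 (differences are 6, 7, 8, … (increasing by 1 each time)).
Q: k, l, m, n, o, p → q (letters move forward 1 place in the alphabet).
Combining the parts gives <p=58 : q=q>.

<p=58 : q=q>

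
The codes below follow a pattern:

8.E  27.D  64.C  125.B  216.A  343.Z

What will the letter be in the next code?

Letter — letters move back 1 place in the alphabet, wrapping A→Z: E, D, C, B, A, Z → Y.

Y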